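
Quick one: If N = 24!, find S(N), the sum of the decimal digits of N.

81

24! = 620448401733239439360000
Sum of its 24 digits: 81.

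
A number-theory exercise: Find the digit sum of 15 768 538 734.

1+5+7+6+8+5+3+8+7+3+4 = 57

57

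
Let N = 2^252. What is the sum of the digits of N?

307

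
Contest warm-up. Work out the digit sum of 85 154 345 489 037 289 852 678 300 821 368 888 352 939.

207

8+5+1+5+4+3+4+5+4+8+9+0+3+7+2+8+9+8+5+2+6+7+8+3+0+0+8+2+1+3+6+8+8+8+8+3+5+2+9+3+9 = 207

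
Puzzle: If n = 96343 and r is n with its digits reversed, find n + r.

130712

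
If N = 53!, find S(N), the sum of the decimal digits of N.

279

53! = 4274883284060025564298013753389399649690343788366813724672000000000000
Sum of its 70 digits: 279.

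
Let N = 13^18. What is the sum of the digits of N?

91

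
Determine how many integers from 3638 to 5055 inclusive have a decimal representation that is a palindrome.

The integers in [3638, 5055] that have a decimal representation that is a palindrome: 3663, 3773, 3883, 3993, 4004, 4114, …, 4994, 5005.
15 qualify.

15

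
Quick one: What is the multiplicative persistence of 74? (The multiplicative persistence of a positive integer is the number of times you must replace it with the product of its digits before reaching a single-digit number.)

3

74 → 28 → 16 → 6 (3 steps)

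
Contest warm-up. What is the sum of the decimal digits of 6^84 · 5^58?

225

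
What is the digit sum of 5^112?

5^112 = 1925929944387235853055977942584927318538101648215388195239938795566558837890625
Sum of its 79 digits: 409.

409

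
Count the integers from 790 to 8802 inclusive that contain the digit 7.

2907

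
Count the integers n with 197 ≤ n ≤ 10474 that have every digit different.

5224

The integers in [197, 10474] that have every digit different: 197, 198, 201, 203, 204, 205, …, 10472, 10473.
5224 qualify.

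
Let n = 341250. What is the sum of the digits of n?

15

3+4+1+2+5+0 = 15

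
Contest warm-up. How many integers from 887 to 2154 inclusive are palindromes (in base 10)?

The integers in [887, 2154] that are palindromes (in base 10): 888, 898, 909, 919, 929, 939, …, 2002, 2112.
24 qualify.

24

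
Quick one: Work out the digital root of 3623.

3+6+2+3 = 14
1+4 = 5

5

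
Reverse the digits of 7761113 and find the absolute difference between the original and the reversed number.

Reverse of 7761113 is 3111677.
|7761113 − 3111677| = 4649436

4649436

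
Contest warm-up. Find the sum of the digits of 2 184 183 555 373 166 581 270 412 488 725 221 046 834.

162

2+1+8+4+1+8+3+5+5+5+3+7+3+1+6+6+5+8+1+2+7+0+4+1+2+4+8+8+7+2+5+2+2+1+0+4+6+8+3+4 = 162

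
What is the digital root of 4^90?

The digital root of n equals n mod 9 (or 9 when 9 | n), so we need 4^90 mod 9.
4^90 ≡ 1 (mod 9), so the digital root is 1.

1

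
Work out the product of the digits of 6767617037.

6×7×6×7×6×1×7×0×3×7 = 0

0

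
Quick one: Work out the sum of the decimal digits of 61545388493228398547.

104

6+1+5+4+5+3+8+8+4+9+3+2+2+8+3+9+8+5+4+7 = 104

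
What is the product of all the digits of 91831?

9×1×8×3×1 = 216

216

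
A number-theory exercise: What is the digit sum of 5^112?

409

5^112 = 1925929944387235853055977942584927318538101648215388195239938795566558837890625
Sum of its 79 digits: 409.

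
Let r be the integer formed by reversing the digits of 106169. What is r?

961601

Reversing 106169 gives 961601.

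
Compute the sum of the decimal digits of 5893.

5+8+9+3 = 25

25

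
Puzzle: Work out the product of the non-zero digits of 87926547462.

8×7×9×2×6×5×4×7×4×6×2 = 40642560

40642560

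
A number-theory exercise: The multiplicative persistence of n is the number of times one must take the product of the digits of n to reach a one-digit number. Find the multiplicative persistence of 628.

4

628 → 96 → 54 → 20 → 0 (4 steps)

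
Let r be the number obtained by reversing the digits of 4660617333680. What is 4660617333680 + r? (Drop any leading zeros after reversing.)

Reverse of 4660617333680 is 863337160664.
4660617333680 + 863337160664 = 5523954494344

5523954494344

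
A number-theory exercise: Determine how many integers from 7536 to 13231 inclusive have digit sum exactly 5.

The integers in [7536, 13231] that have digit sum exactly 5: 10004, 10013, 10022, 10031, 10040, 10103, …, 13010, 13100.
34 qualify.

34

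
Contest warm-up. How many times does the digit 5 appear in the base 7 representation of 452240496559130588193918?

3

452240496559130588193918 in base 7 is 6611365526442112321224020025.
The digit 5 appears 3 times.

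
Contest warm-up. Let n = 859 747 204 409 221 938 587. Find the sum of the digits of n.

8+5+9+7+4+7+2+0+4+4+0+9+2+2+1+9+3+8+5+8+7 = 104

104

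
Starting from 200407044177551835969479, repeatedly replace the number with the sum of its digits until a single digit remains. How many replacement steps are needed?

200407044177551835969479 → 107 → 8 (2 steps)

2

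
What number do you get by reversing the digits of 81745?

54718

Reversing 81745 gives 54718.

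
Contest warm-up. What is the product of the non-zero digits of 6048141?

6×4×8×1×4×1 = 768

768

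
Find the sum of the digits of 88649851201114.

58

8+8+6+4+9+8+5+1+2+0+1+1+1+4 = 58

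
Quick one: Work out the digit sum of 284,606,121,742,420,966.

70

2+8+4+6+0+6+1+2+1+7+4+2+4+2+0+9+6+6 = 70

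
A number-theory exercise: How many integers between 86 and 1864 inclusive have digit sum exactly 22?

38

The integers in [86, 1864] that have digit sum exactly 22: 499, 589, 598, 679, 688, 697, …, 1849, 1858.
38 qualify.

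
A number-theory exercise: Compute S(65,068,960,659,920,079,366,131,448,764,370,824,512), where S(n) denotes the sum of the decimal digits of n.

6+5+0+6+8+9+6+0+6+5+9+9+2+0+0+7+9+3+6+6+1+3+1+4+4+8+7+6+4+3+7+0+8+2+4+5+1+2 = 172

172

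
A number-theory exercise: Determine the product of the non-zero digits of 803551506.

18000

8×3×5×5×1×5×6 = 18000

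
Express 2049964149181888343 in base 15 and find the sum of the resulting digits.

2049964149181888343 in base 15 is 4A34BB6DE0C56AE8.
Digit sum: 4+10+3+4+11+11+6+13+14+0+12+5+6+10+14+8 = 131.

131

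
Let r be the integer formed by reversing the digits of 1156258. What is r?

8526511

Reversing 1156258 gives 8526511.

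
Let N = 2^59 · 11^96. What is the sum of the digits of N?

2^59 · 11^96 = 5425846702148614766483675720617398741184130833726136036938237412186739313049633492012187974280469621599400114905939968
Sum of its 118 digits: 527.

527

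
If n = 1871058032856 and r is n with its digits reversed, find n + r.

8453366534637

Reverse of 1871058032856 is 6582308501781.
1871058032856 + 6582308501781 = 8453366534637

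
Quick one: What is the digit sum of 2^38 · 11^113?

2^38 · 11^113 = 1307715460154395107660190378516073884635288046057946832238496190400164708335732122818624099622758636627697030869185157337777700864
Sum of its 130 digits: 578.

578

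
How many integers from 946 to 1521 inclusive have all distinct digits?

The integers in [946, 1521] that have all distinct digits: 946, 947, 948, 950, 951, 952, …, 1509, 1520.
267 qualify.

267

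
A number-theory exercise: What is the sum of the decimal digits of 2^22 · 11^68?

334

2^22 · 11^68 = 273755274371216124581460950204988941841152673609252885566438065217447315636224
Sum of its 78 digits: 334.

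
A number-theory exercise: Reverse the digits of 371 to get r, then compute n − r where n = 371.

198

Reverse of 371 is 173.
371 − 173 = 198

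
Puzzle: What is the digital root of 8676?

9

8+6+7+6 = 27
2+7 = 9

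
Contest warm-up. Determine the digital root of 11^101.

5

The digital root of n equals n mod 9 (or 9 when 9 | n), so we need 11^101 mod 9.
11^101 ≡ 5 (mod 9), so the digital root is 5.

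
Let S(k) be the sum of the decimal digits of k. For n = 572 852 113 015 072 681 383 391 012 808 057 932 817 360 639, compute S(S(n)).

17

First digit sum: 179.
1+7+9 = 17.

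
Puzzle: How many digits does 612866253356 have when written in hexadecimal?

10

612866253356 in base 16 is 8EB1ACE22C, which has 10 digits.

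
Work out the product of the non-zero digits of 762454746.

7×6×2×4×5×4×7×4×6 = 1128960

1128960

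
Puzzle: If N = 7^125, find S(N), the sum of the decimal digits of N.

499

7^125 = 4337654948097993282537354757263188251697832994620405101744893017744569432720994168089672192211758909320807
Sum of its 106 digits: 499.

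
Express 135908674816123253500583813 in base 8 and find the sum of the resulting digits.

135908674816123253500583813 in base 8 is 70153620031267076324547517605.
Digit sum: 7+0+1+5+3+6+2+0+0+3+1+2+6+7+0+7+6+3+2+4+5+4+7+5+1+7+6+0+5 = 105.

105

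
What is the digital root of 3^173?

9

The digital root of n equals n mod 9 (or 9 when 9 | n), so we need 3^173 mod 9.
3^173 ≡ 0 (mod 9), so the digital root is 9.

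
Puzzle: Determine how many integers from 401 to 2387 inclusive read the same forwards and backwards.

The integers in [401, 2387] that read the same forwards and backwards: 404, 414, 424, 434, 444, 454, …, 2222, 2332.
74 qualify.

74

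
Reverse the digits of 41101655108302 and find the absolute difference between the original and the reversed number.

Reverse of 41101655108302 is 20380155610114.
|41101655108302 − 20380155610114| = 20721499498188

20721499498188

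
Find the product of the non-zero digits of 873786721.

790272

8×7×3×7×8×6×7×2×1 = 790272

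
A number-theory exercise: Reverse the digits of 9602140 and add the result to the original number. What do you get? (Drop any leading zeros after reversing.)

Reverse of 9602140 is 412069.
9602140 + 412069 = 10014209

10014209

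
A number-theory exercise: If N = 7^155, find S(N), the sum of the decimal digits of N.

589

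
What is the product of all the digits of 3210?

0

3×2×1×0 = 0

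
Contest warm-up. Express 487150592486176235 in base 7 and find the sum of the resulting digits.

487150592486176235 in base 7 is 605104460563355132141.
Digit sum: 6+0+5+1+0+4+4+6+0+5+6+3+3+5+5+1+3+2+1+4+1 = 65.

65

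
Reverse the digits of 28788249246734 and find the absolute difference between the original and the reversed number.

14976045042048

Reverse of 28788249246734 is 43764294288782.
|28788249246734 − 43764294288782| = 14976045042048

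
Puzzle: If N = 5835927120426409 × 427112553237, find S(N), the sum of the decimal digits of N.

123

5835927120426409 × 427112553237 = 2492597732910376724153235933
Sum of its 28 digits: 123.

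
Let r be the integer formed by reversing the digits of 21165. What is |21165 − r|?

Reverse of 21165 is 56112.
|21165 − 56112| = 34947

34947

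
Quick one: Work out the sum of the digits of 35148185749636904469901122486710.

143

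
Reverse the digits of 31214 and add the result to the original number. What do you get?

72427

Reverse of 31214 is 41213.
31214 + 41213 = 72427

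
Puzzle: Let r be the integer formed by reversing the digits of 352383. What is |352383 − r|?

30870

Reverse of 352383 is 383253.
|352383 − 383253| = 30870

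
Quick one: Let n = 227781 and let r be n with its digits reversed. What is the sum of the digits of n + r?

Reversal of 227781 is 187722; 227781 + 187722 = 415503.
Digit sum of 415503: 4+1+5+5+0+3 = 18.

18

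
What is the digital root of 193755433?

4

1+9+3+7+5+5+4+3+3 = 40
4+0 = 4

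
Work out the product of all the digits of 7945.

7×9×4×5 = 1260

1260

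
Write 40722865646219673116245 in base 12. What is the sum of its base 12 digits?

40722865646219673116245 in base 12 is A757149681591224585B1.
Digit sum: 10+7+5+7+1+4+9+6+8+1+5+9+1+2+2+4+5+8+5+11+1 = 111.

111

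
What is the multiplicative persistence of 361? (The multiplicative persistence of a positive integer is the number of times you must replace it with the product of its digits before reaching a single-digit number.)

361 → 18 → 8 (2 steps)

2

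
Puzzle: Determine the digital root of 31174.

7

3+1+1+7+4 = 16
1+6 = 7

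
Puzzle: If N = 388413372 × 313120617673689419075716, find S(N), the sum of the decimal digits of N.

388413372 × 313120617673689419075716 = 121620234953360502943919974874352
Sum of its 33 digits: 138.

138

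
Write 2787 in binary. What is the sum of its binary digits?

2787 in base 2 is 101011100011.
Digit sum: 1+0+1+0+1+1+1+0+0+0+1+1 = 7.

7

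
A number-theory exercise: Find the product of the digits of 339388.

3×3×9×3×8×8 = 15552

15552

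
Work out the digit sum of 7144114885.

43

7+1+4+4+1+1+4+8+8+5 = 43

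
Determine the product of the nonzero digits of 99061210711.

6804

9×9×6×1×2×1×7×1×1 = 6804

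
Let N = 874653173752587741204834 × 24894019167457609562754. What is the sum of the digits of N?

874653173752587741204834 × 24894019167457609562754 = 21773632872274550201804693334682042595891152836
Sum of its 47 digits: 198.

198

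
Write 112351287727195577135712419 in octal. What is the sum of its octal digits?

112351287727195577135712419 in base 8 is 56357237014032043063771144243.
Digit sum: 5+6+3+5+7+2+3+7+0+1+4+0+3+2+0+4+3+0+6+3+7+7+1+1+4+4+2+4+3 = 97.

97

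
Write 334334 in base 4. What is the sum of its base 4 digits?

334334 in base 4 is 1101213332.
Digit sum: 1+1+0+1+2+1+3+3+3+2 = 17.

17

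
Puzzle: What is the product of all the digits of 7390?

0

7×3×9×0 = 0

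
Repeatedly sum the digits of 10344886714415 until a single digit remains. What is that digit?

2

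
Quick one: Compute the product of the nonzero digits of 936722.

4536

9×3×6×7×2×2 = 4536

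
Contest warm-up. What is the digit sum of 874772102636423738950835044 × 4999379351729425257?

874772102636423738950835044 × 4999379351729425257 = 4373317587389470366779022886525890206334306308
Sum of its 46 digits: 210.

210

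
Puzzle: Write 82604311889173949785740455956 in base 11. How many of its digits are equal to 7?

3

82604311889173949785740455956 in base 11 is 63344A7910740A1606A020579110.
The digit 7 appears 3 times.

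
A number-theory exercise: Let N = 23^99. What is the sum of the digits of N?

611

23^99 = 647225717667958234512676373328684966608135637121798638546825574314018838197362232702277832316406382792759851833889013515631314023038087
Sum of its 135 digits: 611.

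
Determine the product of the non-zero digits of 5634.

5×6×3×4 = 360

360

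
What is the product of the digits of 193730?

0

1×9×3×7×3×0 = 0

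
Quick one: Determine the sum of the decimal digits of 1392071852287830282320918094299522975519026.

1+3+9+2+0+7+1+8+5+2+2+8+7+8+3+0+2+8+2+3+2+0+9+1+8+0+9+4+2+9+9+5+2+2+9+7+5+5+1+9+0+2+6 = 187

187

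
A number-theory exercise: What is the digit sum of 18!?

54

18! = 6402373705728000
Sum of its 16 digits: 54.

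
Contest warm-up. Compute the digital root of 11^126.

1

The digital root of n equals n mod 9 (or 9 when 9 | n), so we need 11^126 mod 9.
11^126 ≡ 1 (mod 9), so the digital root is 1.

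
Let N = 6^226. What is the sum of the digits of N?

765

6^226 = 72808584308490890141926620945782505148037866307552415175805644787089734445217169198322220264578432279576387521927847063841024440930662045065226066917781611622222831790646624256
Sum of its 176 digits: 765.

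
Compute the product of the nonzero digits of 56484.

3840

5×6×4×8×4 = 3840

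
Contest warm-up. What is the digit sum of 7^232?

7^232 = 11554343732392308255170259266853169965290927303983547548157251042126381733068268561268552321425747806045430225654572786987041933626642472534978501361482833055766236791906205363772701618754865419201
Sum of its 197 digits: 853.

853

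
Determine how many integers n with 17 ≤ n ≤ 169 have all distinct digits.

123

The integers in [17, 169] that have all distinct digits: 17, 18, 19, 20, 21, 23, …, 168, 169.
123 qualify.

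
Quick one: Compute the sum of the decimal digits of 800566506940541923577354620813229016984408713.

8+0+0+5+6+6+5+0+6+9+4+0+5+4+1+9+2+3+5+7+7+3+5+4+6+2+0+8+1+3+2+2+9+0+1+6+9+8+4+4+0+8+7+1+3 = 188

188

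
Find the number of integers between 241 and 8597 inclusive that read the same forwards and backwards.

The integers in [241, 8597] that read the same forwards and backwards: 242, 252, 262, 272, 282, 292, …, 8448, 8558.
152 qualify.

152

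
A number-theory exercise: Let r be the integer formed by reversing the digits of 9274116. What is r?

6114729

Reversing 9274116 gives 6114729.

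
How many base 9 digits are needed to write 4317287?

7

4317287 in base 9 is 8110175, which has 7 digits.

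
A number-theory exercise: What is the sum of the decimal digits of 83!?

486

83! = 39455239697206586511897471180120610571436503407643446275224357528369751562996629334879591940103770870906880000000000000000000
Sum of its 125 digits: 486.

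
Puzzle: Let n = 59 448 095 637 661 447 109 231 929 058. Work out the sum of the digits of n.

137

5+9+4+4+8+0+9+5+6+3+7+6+6+1+4+4+7+1+0+9+2+3+1+9+2+9+0+5+8 = 137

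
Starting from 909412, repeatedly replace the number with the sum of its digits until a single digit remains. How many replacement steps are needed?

2

909412 → 25 → 7 (2 steps)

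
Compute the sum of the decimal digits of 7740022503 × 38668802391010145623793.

159

7740022503 × 38668802391010145623793 = 299297400670478732029464792213879
Sum of its 33 digits: 159.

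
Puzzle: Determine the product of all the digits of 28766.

2×8×7×6×6 = 4032

4032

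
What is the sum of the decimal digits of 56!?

333

56! = 710998587804863451854045647463724949736497978881168458687447040000000000000
Sum of its 75 digits: 333.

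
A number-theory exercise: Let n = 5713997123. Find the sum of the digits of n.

47

5+7+1+3+9+9+7+1+2+3 = 47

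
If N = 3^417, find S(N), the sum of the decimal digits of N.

954

3^417 = 9110940660696443590699727162992486460771619903791140841949659113253488837851365024998918134518463205066998323776577038991508947786851695250286267352107449181837686804236914618603175978019307905484163
Sum of its 199 digits: 954.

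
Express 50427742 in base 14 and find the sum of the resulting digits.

50427742 in base 14 is 69A9658.
Digit sum: 6+9+10+9+6+5+8 = 53.

53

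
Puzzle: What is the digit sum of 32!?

108

32! = 263130836933693530167218012160000000
Sum of its 36 digits: 108.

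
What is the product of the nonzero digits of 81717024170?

8×1×7×1×7×2×4×1×7 = 21952

21952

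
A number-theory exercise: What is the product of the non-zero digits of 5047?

5×4×7 = 140

140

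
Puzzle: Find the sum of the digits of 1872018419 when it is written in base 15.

61

1872018419 in base 15 is AE5321CE.
Digit sum: 10+14+5+3+2+1+12+14 = 61.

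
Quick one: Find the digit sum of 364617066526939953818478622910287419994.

199

3+6+4+6+1+7+0+6+6+5+2+6+9+3+9+9+5+3+8+1+8+4+7+8+6+2+2+9+1+0+2+8+7+4+1+9+9+9+4 = 199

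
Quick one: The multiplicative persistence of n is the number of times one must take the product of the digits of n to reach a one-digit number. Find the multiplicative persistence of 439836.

439836 → 15552 → 250 → 0 (3 steps)

3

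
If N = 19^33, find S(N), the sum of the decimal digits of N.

19^33 = 1580770532156861979997149793605296459437459
Sum of its 43 digits: 226.

226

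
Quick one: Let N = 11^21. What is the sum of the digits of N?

71

11^21 = 7400249944258160101211
Sum of its 22 digits: 71.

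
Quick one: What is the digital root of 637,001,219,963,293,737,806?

6+3+7+0+0+1+2+1+9+9+6+3+2+9+3+7+3+7+8+0+6 = 92
9+2 = 11
1+1 = 2

2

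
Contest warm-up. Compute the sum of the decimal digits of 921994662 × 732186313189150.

111

921994662 × 732186313189150 = 675071872349856496317300
Sum of its 24 digits: 111.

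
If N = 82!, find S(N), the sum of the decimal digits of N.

477

82! = 475364333701284174842138206989404946643813294067993328617160934076743994734899148613007131808479167119360000000000000000000
Sum of its 123 digits: 477.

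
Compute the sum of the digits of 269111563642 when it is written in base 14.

269111563642 in base 14 is D04CB0B3BC.
Digit sum: 13+0+4+12+11+0+11+3+11+12 = 77.

77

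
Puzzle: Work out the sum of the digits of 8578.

28

8+5+7+8 = 28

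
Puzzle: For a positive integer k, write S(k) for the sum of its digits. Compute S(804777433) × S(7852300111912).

1720

S(804777433) = 8+0+4+7+7+7+4+3+3 = 43.
S(7852300111912) = 7+8+5+2+3+0+0+1+1+1+9+1+2 = 40.
43 · 40 = 1720.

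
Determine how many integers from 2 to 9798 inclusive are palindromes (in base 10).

195

The integers in [2, 9798] that are palindromes (in base 10): 2, 3, 4, 5, 6, 7, …, 9669, 9779.
195 qualify.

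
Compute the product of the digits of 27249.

1008

2×7×2×4×9 = 1008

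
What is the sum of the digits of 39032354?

29

3+9+0+3+2+3+5+4 = 29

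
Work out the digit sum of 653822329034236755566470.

103

6+5+3+8+2+2+3+2+9+0+3+4+2+3+6+7+5+5+5+6+6+4+7+0 = 103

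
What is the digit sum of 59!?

324

59! = 138683118545689835737939019720389406345902876772687432540821294940160000000000000
Sum of its 81 digits: 324.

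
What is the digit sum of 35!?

144

35! = 10333147966386144929666651337523200000000
Sum of its 41 digits: 144.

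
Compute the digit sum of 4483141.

25

4+4+8+3+1+4+1 = 25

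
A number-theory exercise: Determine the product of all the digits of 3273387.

21168

3×2×7×3×3×8×7 = 21168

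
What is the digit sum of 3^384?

3^384 = 1638935311392320119166899415542819073641124712211815523948298482694235538906271958706896595665141002450684974003603106305516970574177405212679151205373697500164072550932748470956551681
Sum of its 184 digits: 783.

783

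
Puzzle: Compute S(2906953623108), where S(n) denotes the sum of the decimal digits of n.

54

2+9+0+6+9+5+3+6+2+3+1+0+8 = 54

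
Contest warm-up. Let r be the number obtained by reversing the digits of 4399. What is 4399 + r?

14333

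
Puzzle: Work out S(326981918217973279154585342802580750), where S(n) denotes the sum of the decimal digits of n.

3+2+6+9+8+1+9+1+8+2+1+7+9+7+3+2+7+9+1+5+4+5+8+5+3+4+2+8+0+2+5+8+0+7+5+0 = 166

166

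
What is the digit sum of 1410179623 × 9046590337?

79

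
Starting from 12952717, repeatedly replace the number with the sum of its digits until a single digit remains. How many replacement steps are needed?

2

12952717 → 34 → 7 (2 steps)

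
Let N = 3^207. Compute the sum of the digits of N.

3^207 = 580897793671538120543914751292250043875533560952973762696395441323395277601147874208719336809230187
Sum of its 99 digits: 450.

450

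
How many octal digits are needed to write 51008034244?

51008034244 in base 8 is 574024152704, which has 12 digits.

12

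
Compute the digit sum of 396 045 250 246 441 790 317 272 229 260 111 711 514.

136

3+9+6+0+4+5+2+5+0+2+4+6+4+4+1+7+9+0+3+1+7+2+7+2+2+2+9+2+6+0+1+1+1+7+1+1+5+1+4 = 136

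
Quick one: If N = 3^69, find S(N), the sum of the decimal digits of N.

153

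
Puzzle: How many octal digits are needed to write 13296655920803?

15

13296655920803 in base 8 is 301373634767243, which has 15 digits.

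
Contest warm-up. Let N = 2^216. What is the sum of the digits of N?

2^216 = 105312291668557186697918027683670432318895095400549111254310977536
Sum of its 66 digits: 289.

289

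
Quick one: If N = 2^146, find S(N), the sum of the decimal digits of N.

193

2^146 = 89202980794122492566142873090593446023921664
Sum of its 44 digits: 193.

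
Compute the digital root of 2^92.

The digital root of n equals n mod 9 (or 9 when 9 | n), so we need 2^92 mod 9.
2^92 ≡ 4 (mod 9), so the digital root is 4.

4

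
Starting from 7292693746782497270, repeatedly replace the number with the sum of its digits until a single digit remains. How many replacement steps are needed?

2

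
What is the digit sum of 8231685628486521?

75

8+2+3+1+6+8+5+6+2+8+4+8+6+5+2+1 = 75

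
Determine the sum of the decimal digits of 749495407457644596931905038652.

150

7+4+9+4+9+5+4+0+7+4+5+7+6+4+4+5+9+6+9+3+1+9+0+5+0+3+8+6+5+2 = 150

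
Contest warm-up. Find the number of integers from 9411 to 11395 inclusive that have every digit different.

The integers in [9411, 11395] that have every digit different: 9412, 9413, 9415, 9416, 9417, 9418, …, 10986, 10987.
608 qualify.

608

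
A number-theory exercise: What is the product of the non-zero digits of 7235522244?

7×2×3×5×5×2×2×2×4×4 = 134400

134400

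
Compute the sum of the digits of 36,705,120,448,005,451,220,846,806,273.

103

3+6+7+0+5+1+2+0+4+4+8+0+0+5+4+5+1+2+2+0+8+4+6+8+0+6+2+7+3 = 103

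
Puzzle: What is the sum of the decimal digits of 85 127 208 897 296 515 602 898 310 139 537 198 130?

172

8+5+1+2+7+2+0+8+8+9+7+2+9+6+5+1+5+6+0+2+8+9+8+3+1+0+1+3+9+5+3+7+1+9+8+1+3+0 = 172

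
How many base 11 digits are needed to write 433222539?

433222539 in base 11 is 2025A7562, which has 9 digits.

9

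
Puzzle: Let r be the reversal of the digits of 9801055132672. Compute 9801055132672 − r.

Reverse of 9801055132672 is 2762315501089.
9801055132672 − 2762315501089 = 7038739631583

7038739631583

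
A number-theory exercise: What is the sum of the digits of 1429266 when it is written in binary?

11

1429266 in base 2 is 101011100111100010010.
Digit sum: 1+0+1+0+1+1+1+0+0+1+1+1+1+0+0+0+1+0+0+1+0 = 11.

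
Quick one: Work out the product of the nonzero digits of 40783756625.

4×7×8×3×7×5×6×6×2×5 = 8467200

8467200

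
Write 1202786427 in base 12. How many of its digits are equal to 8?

1202786427 in base 12 is 296988B63.
The digit 8 appears 2 times.

2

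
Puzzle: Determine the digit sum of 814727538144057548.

83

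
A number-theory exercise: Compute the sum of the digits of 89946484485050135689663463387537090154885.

8+9+9+4+6+4+8+4+4+8+5+0+5+0+1+3+5+6+8+9+6+6+3+4+6+3+3+8+7+5+3+7+0+9+0+1+5+4+8+8+5 = 207

207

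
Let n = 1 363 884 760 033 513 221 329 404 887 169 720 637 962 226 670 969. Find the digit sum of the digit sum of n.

First digit sum: 216.
2+1+6 = 9.

9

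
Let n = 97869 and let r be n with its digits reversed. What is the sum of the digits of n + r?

33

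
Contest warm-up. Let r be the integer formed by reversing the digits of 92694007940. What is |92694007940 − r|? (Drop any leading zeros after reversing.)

Reverse of 92694007940 is 4970049629.
|92694007940 − 4970049629| = 87723958311

87723958311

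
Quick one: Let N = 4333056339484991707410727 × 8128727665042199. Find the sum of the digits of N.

194

4333056339484991707410727 × 8128727665042199 = 35222234940958134588795089247723480268673
Sum of its 41 digits: 194.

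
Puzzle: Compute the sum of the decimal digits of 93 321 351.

9+3+3+2+1+3+5+1 = 27

27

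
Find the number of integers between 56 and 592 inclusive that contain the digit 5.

177

The integers in [56, 592] that contain the digit 5: 56, 57, 58, 59, 65, 75, …, 591, 592.
177 qualify.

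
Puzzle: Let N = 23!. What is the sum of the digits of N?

23! = 25852016738884976640000
Sum of its 23 digits: 99.

99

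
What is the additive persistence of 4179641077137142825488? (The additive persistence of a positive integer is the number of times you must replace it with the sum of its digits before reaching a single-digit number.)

3

4179641077137142825488 → 99 → 18 → 9 (3 steps)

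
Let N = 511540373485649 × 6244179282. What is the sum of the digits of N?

81

511540373485649 × 6244179282 = 3194149802025631610124018
Sum of its 25 digits: 81.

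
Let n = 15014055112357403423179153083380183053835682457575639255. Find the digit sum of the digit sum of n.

First digit sum: 219.
2+1+9 = 12.

12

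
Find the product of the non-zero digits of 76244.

7×6×2×4×4 = 1344

1344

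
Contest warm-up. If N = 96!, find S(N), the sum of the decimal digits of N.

648

96! = 991677934870949689209571401541893801158183648651267795444376054838492222809091499987689476037000748982075094738965754305639874560000000000000000000000
Sum of its 150 digits: 648.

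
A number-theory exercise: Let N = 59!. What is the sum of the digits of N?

324

59! = 138683118545689835737939019720389406345902876772687432540821294940160000000000000
Sum of its 81 digits: 324.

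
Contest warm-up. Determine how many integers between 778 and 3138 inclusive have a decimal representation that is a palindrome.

The integers in [778, 3138] that have a decimal representation that is a palindrome: 787, 797, 808, 818, 828, 838, …, 3003, 3113.
44 qualify.

44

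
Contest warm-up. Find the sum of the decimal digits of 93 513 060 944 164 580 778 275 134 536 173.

137

9+3+5+1+3+0+6+0+9+4+4+1+6+4+5+8+0+7+7+8+2+7+5+1+3+4+5+3+6+1+7+3 = 137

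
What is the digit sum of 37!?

153

37! = 13763753091226345046315979581580902400000000
Sum of its 44 digits: 153.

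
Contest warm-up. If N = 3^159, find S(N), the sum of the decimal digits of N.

3^159 = 7282483350946404208076885500996745047522350034970917293604274649554310785067
Sum of its 76 digits: 333.

333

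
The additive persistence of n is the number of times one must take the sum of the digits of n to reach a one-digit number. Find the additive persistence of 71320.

71320 → 13 → 4 (2 steps)

2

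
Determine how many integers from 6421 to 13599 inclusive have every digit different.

The integers in [6421, 13599] that have every digit different: 6421, 6423, 6425, 6427, 6428, 6429, …, 13597, 13598.
2617 qualify.

2617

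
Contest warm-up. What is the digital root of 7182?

7+1+8+2 = 18
1+8 = 9

9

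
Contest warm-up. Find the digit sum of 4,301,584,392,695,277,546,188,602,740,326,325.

4+3+0+1+5+8+4+3+9+2+6+9+5+2+7+7+5+4+6+1+8+8+6+0+2+7+4+0+3+2+6+3+2+5 = 147

147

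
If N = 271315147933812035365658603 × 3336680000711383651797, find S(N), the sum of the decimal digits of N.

271315147933812035365658603 × 3336680000711383651797 = 905291828000801102888884232427451529208129459591
Sum of its 48 digits: 201.

201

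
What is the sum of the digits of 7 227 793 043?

44

7+2+2+7+7+9+3+0+4+3 = 44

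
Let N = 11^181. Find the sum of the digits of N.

11^181 = 310510302014121633020937183557989704181193410687432229173925921726449830163756710579762535041029352156690293924949840725060157610378782033562854077931351117235416826442793546645794270350811
Sum of its 189 digits: 776.

776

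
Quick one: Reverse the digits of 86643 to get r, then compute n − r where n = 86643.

Reverse of 86643 is 34668.
86643 − 34668 = 51975

51975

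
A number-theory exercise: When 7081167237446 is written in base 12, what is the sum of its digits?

71

7081167237446 in base 12 is 9644646B6A32.
Digit sum: 9+6+4+4+6+4+6+11+6+10+3+2 = 71.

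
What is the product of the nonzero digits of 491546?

4320

4×9×1×5×4×6 = 4320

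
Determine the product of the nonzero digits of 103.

3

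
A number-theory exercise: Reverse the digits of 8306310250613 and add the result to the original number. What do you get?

Reverse of 8306310250613 is 3160520136038.
8306310250613 + 3160520136038 = 11466830386651

11466830386651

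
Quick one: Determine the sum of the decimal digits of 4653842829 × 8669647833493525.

123

4653842829 × 8669647833493525 = 40347178399859227339182225
Sum of its 26 digits: 123.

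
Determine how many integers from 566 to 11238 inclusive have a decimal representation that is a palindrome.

The integers in [566, 11238] that have a decimal representation that is a palindrome: 575, 585, 595, 606, 616, 626, …, 11111, 11211.
146 qualify.

146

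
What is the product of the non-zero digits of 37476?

3528

3×7×4×7×6 = 3528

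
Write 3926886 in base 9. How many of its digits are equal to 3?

3926886 in base 9 is 7344606.
The digit 3 appears 1 time.

1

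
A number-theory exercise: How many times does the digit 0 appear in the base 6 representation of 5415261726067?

3

5415261726067 in base 6 is 15303423100255111.
The digit 0 appears 3 times.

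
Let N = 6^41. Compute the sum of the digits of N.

6^41 = 80204967233062404407033075859456
Sum of its 32 digits: 126.

126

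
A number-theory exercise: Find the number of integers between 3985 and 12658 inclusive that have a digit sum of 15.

503

The integers in [3985, 12658] that have a digit sum of 15: 4029, 4038, 4047, 4056, 4065, 4074, …, 12642, 12651.
503 qualify.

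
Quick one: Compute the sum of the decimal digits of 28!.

90

28! = 304888344611713860501504000000
Sum of its 30 digits: 90.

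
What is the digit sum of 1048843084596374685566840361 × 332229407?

174

1048843084596374685566840361 × 332229407 = 348456516031504396135682831998695927
Sum of its 36 digits: 174.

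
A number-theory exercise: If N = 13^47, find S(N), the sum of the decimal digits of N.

241

13^47 = 22664052024539238871968220999332552715703774239747717
Sum of its 53 digits: 241.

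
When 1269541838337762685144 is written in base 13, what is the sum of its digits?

124

1269541838337762685144 in base 13 is B39B75A6056514C2AA7.
Digit sum: 11+3+9+11+7+5+10+6+0+5+6+5+1+4+12+2+10+10+7 = 124.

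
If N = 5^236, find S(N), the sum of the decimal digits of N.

808

5^236 = 905567907882671236750911929088779178068253119813913818958261488993550131859284511473953145196095809945395243929687782965588273287327325533624389208853244781494140625
Sum of its 165 digits: 808.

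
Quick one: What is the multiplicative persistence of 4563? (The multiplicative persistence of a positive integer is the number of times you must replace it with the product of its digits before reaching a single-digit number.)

2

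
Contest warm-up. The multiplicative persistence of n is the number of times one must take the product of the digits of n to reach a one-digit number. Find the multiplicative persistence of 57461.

2

57461 → 840 → 0 (2 steps)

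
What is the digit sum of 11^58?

277

11^58 = 2516377186292711566730985912068419625116019959228909823321881
Sum of its 61 digits: 277.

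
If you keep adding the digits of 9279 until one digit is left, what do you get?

9+2+7+9 = 27
2+7 = 9

9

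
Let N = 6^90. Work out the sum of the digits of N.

6^90 = 10804695562359870518299193703899148848724015728610899282651377959960576
Sum of its 71 digits: 360.

360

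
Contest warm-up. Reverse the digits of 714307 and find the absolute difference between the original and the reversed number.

Reverse of 714307 is 703417.
|714307 − 703417| = 10890

10890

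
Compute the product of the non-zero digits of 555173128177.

2058000

5×5×5×1×7×3×1×2×8×1×7×7 = 2058000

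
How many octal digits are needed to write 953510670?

953510670 in base 8 is 7065265416, which has 10 digits.

10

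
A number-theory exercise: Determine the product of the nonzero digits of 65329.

6×5×3×2×9 = 1620

1620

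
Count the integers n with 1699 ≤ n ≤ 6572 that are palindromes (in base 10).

The integers in [1699, 6572] that are palindromes (in base 10): 1771, 1881, 1991, 2002, 2112, 2222, …, 6446, 6556.
49 qualify.

49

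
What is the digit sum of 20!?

20! = 2432902008176640000
Sum of its 19 digits: 54.

54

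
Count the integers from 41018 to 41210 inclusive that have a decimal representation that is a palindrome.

1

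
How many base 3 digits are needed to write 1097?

7

1097 in base 3 is 1111122, which has 7 digits.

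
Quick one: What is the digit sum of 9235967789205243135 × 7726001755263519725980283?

189

9235967789205243135 × 7726001755263519725980283 = 71357103350957038217185787776798821231107205
Sum of its 44 digits: 189.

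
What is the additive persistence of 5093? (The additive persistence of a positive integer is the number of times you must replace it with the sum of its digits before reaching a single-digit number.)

2

5093 → 17 → 8 (2 steps)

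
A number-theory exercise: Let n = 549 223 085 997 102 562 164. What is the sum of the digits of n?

90

5+4+9+2+2+3+0+8+5+9+9+7+1+0+2+5+6+2+1+6+4 = 90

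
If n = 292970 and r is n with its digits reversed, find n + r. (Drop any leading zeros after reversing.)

Reverse of 292970 is 79292.
292970 + 79292 = 372262

372262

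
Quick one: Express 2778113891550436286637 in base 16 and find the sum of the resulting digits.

2778113891550436286637 in base 16 is 969A13394971D460AD.
Digit sum: 9+6+9+10+1+3+3+9+4+9+7+1+13+4+6+0+10+13 = 117.

117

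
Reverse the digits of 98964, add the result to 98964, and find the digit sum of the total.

Reversal of 98964 is 46989; 98964 + 46989 = 145953.
Digit sum of 145953: 1+4+5+9+5+3 = 27.

27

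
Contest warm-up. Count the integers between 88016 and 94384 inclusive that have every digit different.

1845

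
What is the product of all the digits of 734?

84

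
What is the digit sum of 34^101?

34^101 = 47793696486941094712417974350695676870909257365248680708225247333760089891432677510401771229055596317136593970962927974408819541098163613774547026689654784
Sum of its 155 digits: 751.

751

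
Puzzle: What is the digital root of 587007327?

5+8+7+0+0+7+3+2+7 = 39
3+9 = 12
1+2 = 3

3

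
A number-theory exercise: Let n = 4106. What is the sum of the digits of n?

4+1+0+6 = 11

11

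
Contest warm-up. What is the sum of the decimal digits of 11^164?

661

11^164 = 614328078920648930723281983903651491925634503115737237148337188651023720852996437016578139526538206010226809505602301101490182403720247301031765833128271086844427204312241
Sum of its 171 digits: 661.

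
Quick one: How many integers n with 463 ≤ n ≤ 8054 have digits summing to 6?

59

The integers in [463, 8054] that have digits summing to 6: 501, 510, 600, 1005, 1014, 1023, …, 5100, 6000.
59 qualify.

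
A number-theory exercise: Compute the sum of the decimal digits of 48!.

234

48! = 12413915592536072670862289047373375038521486354677760000000000
Sum of its 62 digits: 234.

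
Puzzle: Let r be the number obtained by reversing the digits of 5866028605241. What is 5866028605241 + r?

Reverse of 5866028605241 is 1425068206685.
5866028605241 + 1425068206685 = 7291096811926

7291096811926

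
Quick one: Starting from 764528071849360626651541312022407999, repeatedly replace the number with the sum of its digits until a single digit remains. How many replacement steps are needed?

764528071849360626651541312022407999 → 154 → 10 → 1 (3 steps)

3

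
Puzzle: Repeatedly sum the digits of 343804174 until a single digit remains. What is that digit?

3+4+3+8+0+4+1+7+4 = 34
3+4 = 7

7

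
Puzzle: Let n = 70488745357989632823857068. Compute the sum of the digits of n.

142

7+0+4+8+8+7+4+5+3+5+7+9+8+9+6+3+2+8+2+3+8+5+7+0+6+8 = 142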